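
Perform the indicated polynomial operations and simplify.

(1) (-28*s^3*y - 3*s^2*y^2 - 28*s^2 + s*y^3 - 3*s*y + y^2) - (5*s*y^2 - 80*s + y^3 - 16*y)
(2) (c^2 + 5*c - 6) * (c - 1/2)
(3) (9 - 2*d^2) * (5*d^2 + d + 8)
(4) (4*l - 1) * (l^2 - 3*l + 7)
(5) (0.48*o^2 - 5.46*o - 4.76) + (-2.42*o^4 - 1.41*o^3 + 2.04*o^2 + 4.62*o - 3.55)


(1) = -28*s^3*y - 3*s^2*y^2 - 28*s^2 + s*y^3 - 5*s*y^2 - 3*s*y + 80*s - y^3 + y^2 + 16*y
(2) = c^3 + 9*c^2/2 - 17*c/2 + 3
(3) = -10*d^4 - 2*d^3 + 29*d^2 + 9*d + 72
(4) = 4*l^3 - 13*l^2 + 31*l - 7
(5) = -2.42*o^4 - 1.41*o^3 + 2.52*o^2 - 0.84*o - 8.31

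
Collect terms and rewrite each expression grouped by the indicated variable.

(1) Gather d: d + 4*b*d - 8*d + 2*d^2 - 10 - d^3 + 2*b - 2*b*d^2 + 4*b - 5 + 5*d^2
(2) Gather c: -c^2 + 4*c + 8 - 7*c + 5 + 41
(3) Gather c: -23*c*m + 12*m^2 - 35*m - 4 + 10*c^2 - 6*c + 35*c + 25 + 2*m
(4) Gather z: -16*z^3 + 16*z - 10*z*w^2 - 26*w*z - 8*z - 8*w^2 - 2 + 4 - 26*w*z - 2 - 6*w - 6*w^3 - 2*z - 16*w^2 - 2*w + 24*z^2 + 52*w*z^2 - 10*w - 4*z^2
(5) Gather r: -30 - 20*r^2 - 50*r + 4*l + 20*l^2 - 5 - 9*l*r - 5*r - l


(1) = 6*b - d^3 + d^2*(7 - 2*b) + d*(4*b - 7) - 15
(2) = -c^2 - 3*c + 54
(3) = 10*c^2 + c*(29 - 23*m) + 12*m^2 - 33*m + 21
(4) = -6*w^3 - 24*w^2 - 18*w - 16*z^3 + z^2*(52*w + 20) + z*(-10*w^2 - 52*w + 6)
(5) = 20*l^2 + 3*l - 20*r^2 + r*(-9*l - 55) - 35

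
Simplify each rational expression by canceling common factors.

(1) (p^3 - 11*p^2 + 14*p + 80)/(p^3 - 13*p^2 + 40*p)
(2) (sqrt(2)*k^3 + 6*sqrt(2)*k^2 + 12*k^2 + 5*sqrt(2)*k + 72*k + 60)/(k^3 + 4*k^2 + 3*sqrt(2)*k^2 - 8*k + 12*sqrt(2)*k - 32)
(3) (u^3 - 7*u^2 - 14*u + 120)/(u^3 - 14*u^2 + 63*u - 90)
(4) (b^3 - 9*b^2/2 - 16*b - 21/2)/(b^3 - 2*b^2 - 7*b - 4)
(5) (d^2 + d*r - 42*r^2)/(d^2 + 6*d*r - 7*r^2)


(1) = (p + 2)/p
(2) = (sqrt(2)*k^3 + k^2*(6*sqrt(2) + 12) + k*(5*sqrt(2) + 72) + 60)/(k^3 + k^2*(4 + 3*sqrt(2)) + k*(-8 + 12*sqrt(2)) - 32)
(3) = (u + 4)/(u - 3)
(4) = (2*b^2 - 11*b - 21)/(2*b^2 - 6*b - 8)
(5) = (-d + 6*r)/(-d + r)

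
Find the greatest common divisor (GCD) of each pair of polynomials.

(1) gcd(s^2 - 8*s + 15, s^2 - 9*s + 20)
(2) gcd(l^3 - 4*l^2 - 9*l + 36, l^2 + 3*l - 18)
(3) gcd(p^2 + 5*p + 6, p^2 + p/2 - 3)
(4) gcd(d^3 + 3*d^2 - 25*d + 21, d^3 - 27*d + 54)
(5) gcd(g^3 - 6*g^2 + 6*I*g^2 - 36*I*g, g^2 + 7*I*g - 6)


(1) = s - 5
(2) = l - 3
(3) = p + 2
(4) = d - 3
(5) = g + 6*I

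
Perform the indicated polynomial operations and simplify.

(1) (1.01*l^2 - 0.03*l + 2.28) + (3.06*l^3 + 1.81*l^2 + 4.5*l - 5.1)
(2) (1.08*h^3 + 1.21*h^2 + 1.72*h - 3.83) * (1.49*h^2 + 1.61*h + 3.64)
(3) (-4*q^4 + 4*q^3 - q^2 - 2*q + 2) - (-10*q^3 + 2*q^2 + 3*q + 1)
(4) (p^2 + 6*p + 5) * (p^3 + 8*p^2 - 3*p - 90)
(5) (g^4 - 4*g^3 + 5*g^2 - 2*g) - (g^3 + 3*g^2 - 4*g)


(1) = 3.06*l^3 + 2.82*l^2 + 4.47*l - 2.82
(2) = 1.6092*h^5 + 3.5417*h^4 + 8.4421*h^3 + 1.4669*h^2 + 0.0945*h - 13.9412
(3) = -4*q^4 + 14*q^3 - 3*q^2 - 5*q + 1
(4) = p^5 + 14*p^4 + 50*p^3 - 68*p^2 - 555*p - 450
(5) = g^4 - 5*g^3 + 2*g^2 + 2*g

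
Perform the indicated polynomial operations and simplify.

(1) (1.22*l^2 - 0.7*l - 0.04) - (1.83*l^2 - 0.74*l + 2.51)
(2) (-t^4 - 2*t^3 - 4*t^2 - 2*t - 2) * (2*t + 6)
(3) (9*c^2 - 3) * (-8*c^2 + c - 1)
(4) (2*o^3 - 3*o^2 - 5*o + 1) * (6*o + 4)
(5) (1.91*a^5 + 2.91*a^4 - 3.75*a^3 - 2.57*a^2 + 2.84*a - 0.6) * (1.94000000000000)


(1) = -0.61*l^2 + 0.04*l - 2.55
(2) = -2*t^5 - 10*t^4 - 20*t^3 - 28*t^2 - 16*t - 12
(3) = -72*c^4 + 9*c^3 + 15*c^2 - 3*c + 3
(4) = 12*o^4 - 10*o^3 - 42*o^2 - 14*o + 4
(5) = 3.7054*a^5 + 5.6454*a^4 - 7.275*a^3 - 4.9858*a^2 + 5.5096*a - 1.164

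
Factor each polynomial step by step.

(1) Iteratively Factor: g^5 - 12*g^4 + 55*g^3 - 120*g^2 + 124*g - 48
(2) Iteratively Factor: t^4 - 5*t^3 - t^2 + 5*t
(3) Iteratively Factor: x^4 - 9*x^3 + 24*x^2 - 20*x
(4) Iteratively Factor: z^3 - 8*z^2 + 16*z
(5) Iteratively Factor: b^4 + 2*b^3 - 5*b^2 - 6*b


(1) = (g - 3)*(g^4 - 9*g^3 + 28*g^2 - 36*g + 16) = (g - 4)*(g - 3)*(g^3 - 5*g^2 + 8*g - 4) = (g - 4)*(g - 3)*(g - 1)*(g^2 - 4*g + 4) = (g - 4)*(g - 3)*(g - 2)*(g - 1)*(g - 2)
(2) = (t - 5)*(t^3 - t) = (t - 5)*(t + 1)*(t^2 - t) = (t - 5)*(t - 1)*(t + 1)*(t)
(3) = (x - 2)*(x^3 - 7*x^2 + 10*x) = (x - 2)^2*(x^2 - 5*x) = (x - 5)*(x - 2)^2*(x)
(4) = (z)*(z^2 - 8*z + 16) = z*(z - 4)*(z - 4)
(5) = (b + 3)*(b^3 - b^2 - 2*b) = b*(b + 3)*(b^2 - b - 2) = b*(b - 2)*(b + 3)*(b + 1)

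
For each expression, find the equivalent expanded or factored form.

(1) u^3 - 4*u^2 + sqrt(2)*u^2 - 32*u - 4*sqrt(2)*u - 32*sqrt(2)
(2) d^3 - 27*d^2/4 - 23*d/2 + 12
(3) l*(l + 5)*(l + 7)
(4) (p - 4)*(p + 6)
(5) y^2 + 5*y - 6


(1) = (u - 8)*(u + 4)*(u + sqrt(2))
(2) = (d - 8)*(d - 3/4)*(d + 2)
(3) = l^3 + 12*l^2 + 35*l
(4) = p^2 + 2*p - 24
(5) = (y - 1)*(y + 6)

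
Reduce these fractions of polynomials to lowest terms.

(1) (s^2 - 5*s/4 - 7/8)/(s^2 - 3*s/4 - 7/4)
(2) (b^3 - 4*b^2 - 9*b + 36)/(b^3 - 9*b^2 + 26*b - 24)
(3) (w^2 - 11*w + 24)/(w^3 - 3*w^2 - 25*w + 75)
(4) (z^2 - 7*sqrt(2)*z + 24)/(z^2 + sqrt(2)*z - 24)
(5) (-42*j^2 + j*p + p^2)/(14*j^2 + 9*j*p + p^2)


(1) = (2*s + 1)/(2*s + 2)
(2) = (b + 3)/(b - 2)
(3) = (w - 8)/(w^2 - 25)
(4) = (z - 4*sqrt(2))/(z + 4*sqrt(2))
(5) = (-6*j + p)/(2*j + p)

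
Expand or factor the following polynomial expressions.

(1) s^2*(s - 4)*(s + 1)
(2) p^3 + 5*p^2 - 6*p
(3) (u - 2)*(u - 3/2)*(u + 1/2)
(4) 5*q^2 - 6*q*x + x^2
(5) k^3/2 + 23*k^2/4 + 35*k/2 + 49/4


(1) = s^4 - 3*s^3 - 4*s^2
(2) = p*(p - 1)*(p + 6)
(3) = u^3 - 3*u^2 + 5*u/4 + 3/2
(4) = (-5*q + x)*(-q + x)
(5) = (k/2 + 1/2)*(k + 7/2)*(k + 7)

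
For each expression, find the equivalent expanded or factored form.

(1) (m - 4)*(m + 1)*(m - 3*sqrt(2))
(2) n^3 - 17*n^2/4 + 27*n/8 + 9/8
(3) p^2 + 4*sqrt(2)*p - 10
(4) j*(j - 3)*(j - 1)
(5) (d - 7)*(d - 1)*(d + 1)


(1) = m^3 - 3*sqrt(2)*m^2 - 3*m^2 - 4*m + 9*sqrt(2)*m + 12*sqrt(2)
(2) = (n - 3)*(n - 3/2)*(n + 1/4)
(3) = (p - sqrt(2))*(p + 5*sqrt(2))
(4) = j^3 - 4*j^2 + 3*j
(5) = d^3 - 7*d^2 - d + 7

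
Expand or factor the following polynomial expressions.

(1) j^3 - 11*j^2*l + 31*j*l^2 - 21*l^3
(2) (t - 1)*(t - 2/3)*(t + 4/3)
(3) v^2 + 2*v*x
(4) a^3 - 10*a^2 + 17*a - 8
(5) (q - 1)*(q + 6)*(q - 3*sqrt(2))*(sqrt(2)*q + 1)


(1) = (j - 7*l)*(j - 3*l)*(j - l)
(2) = t^3 - t^2/3 - 14*t/9 + 8/9
(3) = v*(v + 2*x)
(4) = (a - 8)*(a - 1)^2
(5) = sqrt(2)*q^4 - 5*q^3 + 5*sqrt(2)*q^3 - 25*q^2 - 9*sqrt(2)*q^2 - 15*sqrt(2)*q + 30*q + 18*sqrt(2)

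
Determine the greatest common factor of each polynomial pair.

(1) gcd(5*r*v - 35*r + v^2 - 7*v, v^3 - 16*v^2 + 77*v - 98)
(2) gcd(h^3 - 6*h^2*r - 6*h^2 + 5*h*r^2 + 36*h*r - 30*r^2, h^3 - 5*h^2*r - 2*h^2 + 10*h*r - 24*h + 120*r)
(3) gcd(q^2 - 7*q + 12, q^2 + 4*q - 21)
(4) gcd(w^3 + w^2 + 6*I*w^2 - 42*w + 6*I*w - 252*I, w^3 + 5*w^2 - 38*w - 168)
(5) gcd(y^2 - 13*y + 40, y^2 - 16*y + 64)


(1) = gcd((5*r + v)*(v - 7), (v - 7)^2*(v - 2)) = v - 7
(2) = gcd((h - 6)*(h - 5*r)*(h - r), (h - 6)*(h + 4)*(h - 5*r)) = -h^2 + 5*h*r + 6*h - 30*r
(3) = q - 3
(4) = gcd((w - 6)*(w + 7)*(w + 6*I), (w - 6)*(w + 4)*(w + 7)) = w^2 + w - 42
(5) = gcd((y - 8)*(y - 5), (y - 8)^2) = y - 8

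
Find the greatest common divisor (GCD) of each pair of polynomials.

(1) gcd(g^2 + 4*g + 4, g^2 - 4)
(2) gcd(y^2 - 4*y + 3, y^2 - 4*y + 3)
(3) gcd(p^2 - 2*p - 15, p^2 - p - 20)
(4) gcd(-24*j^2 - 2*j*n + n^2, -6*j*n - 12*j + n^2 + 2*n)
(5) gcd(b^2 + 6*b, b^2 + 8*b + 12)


(1) = g + 2
(2) = gcd((y - 3)*(y - 1), (y - 3)*(y - 1)) = y^2 - 4*y + 3
(3) = gcd((p - 5)*(p + 3), (p - 5)*(p + 4)) = p - 5
(4) = 6*j - n
(5) = gcd(b*(b + 6), (b + 2)*(b + 6)) = b + 6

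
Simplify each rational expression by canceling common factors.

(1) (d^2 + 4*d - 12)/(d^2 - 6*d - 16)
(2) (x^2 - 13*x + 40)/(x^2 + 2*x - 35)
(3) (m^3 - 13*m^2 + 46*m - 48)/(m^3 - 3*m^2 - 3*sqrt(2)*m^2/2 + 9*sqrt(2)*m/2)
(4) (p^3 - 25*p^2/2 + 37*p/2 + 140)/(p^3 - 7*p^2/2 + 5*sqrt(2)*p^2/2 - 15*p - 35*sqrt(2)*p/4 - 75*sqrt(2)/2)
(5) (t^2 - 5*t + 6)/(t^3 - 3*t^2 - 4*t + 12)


(1) = (d^2 + 4*d - 12)/(d^2 - 6*d - 16)
(2) = (x - 8)/(x + 7)
(3) = (2*m^2 - 20*m + 32)/(2*m^2 - 3*sqrt(2)*m)
(4) = (8*p^2 - 120*p + 448)/(8*p^2 + p*(-48 + 20*sqrt(2)) - 120*sqrt(2))
(5) = 1/(t + 2)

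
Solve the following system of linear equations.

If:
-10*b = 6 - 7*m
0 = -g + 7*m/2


Then:
b = 7*m/10 - 3/5
g = 7*m/2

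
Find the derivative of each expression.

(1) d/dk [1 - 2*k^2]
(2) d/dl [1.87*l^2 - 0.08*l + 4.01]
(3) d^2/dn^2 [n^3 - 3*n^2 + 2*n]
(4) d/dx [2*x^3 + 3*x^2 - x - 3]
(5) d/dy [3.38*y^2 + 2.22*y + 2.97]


(1) = -4*k
(2) = 3.74*l - 0.08
(3) = 6*n - 6
(4) = 6*x^2 + 6*x - 1
(5) = 6.76*y + 2.22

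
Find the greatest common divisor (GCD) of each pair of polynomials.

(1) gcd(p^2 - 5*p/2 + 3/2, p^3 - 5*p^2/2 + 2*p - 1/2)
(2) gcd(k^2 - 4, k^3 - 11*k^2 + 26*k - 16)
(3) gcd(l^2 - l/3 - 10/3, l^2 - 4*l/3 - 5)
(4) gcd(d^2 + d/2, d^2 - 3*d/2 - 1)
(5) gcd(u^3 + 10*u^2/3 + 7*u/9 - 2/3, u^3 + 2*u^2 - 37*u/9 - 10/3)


(1) = p - 1
(2) = k - 2
(3) = l + 5/3
(4) = gcd(d*(d + 1/2), (d - 2)*(d + 1/2)) = d + 1/2
(5) = u^2 + 11*u/3 + 2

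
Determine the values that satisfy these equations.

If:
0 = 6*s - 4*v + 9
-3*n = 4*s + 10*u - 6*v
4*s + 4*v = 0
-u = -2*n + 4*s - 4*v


Then:
n = -63/23
s = -9/10
u = 198/115
v = 9/10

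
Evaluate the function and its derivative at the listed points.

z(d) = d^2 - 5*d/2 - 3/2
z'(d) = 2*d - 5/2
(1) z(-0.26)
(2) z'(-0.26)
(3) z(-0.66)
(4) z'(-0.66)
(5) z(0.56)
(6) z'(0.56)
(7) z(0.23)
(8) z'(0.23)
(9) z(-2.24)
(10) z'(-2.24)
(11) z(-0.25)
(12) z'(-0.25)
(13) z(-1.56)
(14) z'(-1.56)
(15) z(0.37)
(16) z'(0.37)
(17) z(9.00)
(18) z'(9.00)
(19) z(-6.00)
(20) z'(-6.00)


(1) = -0.78
(2) = -3.02
(3) = 0.59
(4) = -3.82
(5) = -2.59
(6) = -1.38
(7) = -2.02
(8) = -2.04
(9) = 9.12
(10) = -6.98
(11) = -0.81
(12) = -3.00
(13) = 4.83
(14) = -5.62
(15) = -2.29
(16) = -1.76
(17) = 57.00
(18) = 15.50
(19) = 49.50
(20) = -14.50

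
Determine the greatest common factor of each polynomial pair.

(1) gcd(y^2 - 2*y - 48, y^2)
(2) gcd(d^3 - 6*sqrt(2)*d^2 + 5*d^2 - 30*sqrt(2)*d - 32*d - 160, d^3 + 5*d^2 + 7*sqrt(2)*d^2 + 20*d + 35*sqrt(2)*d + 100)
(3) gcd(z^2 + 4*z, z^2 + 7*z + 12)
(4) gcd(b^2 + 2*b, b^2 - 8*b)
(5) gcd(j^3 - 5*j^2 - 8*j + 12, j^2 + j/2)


(1) = 1
(2) = gcd((d + 5)*(d - 8*sqrt(2))*(d + 2*sqrt(2)), (d + 5)*(d + 2*sqrt(2))*(d + 5*sqrt(2))) = d^2 + d*(2*sqrt(2) + 5) + 10*sqrt(2)
(3) = z + 4
(4) = b
(5) = gcd((j - 6)*(j - 1)*(j + 2), j*(j + 1/2)) = 1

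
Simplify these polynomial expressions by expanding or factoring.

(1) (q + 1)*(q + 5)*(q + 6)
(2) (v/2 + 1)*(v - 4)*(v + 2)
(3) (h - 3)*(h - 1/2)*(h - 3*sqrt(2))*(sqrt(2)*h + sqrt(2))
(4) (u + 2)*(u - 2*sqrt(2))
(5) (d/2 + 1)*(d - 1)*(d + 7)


(1) = q^3 + 12*q^2 + 41*q + 30
(2) = v^3/2 - 6*v - 8
(3) = sqrt(2)*h^4 - 6*h^3 - 5*sqrt(2)*h^3/2 - 2*sqrt(2)*h^2 + 15*h^2 + 3*sqrt(2)*h/2 + 12*h - 9
(4) = u^2 - 2*sqrt(2)*u + 2*u - 4*sqrt(2)
(5) = d^3/2 + 4*d^2 + 5*d/2 - 7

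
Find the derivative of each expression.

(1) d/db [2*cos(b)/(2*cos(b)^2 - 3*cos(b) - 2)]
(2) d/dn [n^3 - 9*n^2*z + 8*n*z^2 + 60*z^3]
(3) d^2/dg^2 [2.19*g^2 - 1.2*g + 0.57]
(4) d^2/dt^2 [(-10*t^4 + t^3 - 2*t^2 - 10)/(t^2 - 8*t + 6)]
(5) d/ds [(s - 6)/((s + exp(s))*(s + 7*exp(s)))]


(1) = 4*(cos(b)^2 + 1)*sin(b)/((cos(b) - 2)^2*(2*cos(b) + 1)^2)
(2) = 3*n^2 - 18*n*z + 8*z^2
(3) = 4.38000000000000
(4) = 4*(-5*t^6 + 120*t^5 - 1050*t^4 + 1941*t^3 - 1149*t^2 + 174*t - 326)/(t^6 - 24*t^5 + 210*t^4 - 800*t^3 + 1260*t^2 - 864*t + 216)
(5) = (-(s - 6)*(s + exp(s))*(7*exp(s) + 1) - (s - 6)*(s + 7*exp(s))*(exp(s) + 1) + (s + exp(s))*(s + 7*exp(s)))/((s + exp(s))^2*(s + 7*exp(s))^2)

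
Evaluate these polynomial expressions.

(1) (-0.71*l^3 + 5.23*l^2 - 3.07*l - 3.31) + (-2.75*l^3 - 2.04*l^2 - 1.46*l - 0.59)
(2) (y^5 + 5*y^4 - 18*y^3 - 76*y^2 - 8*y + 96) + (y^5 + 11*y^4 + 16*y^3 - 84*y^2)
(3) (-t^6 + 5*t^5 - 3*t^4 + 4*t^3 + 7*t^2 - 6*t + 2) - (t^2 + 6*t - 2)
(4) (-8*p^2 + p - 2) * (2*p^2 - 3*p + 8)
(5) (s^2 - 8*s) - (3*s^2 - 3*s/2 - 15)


(1) = -3.46*l^3 + 3.19*l^2 - 4.53*l - 3.9
(2) = 2*y^5 + 16*y^4 - 2*y^3 - 160*y^2 - 8*y + 96
(3) = -t^6 + 5*t^5 - 3*t^4 + 4*t^3 + 6*t^2 - 12*t + 4
(4) = -16*p^4 + 26*p^3 - 71*p^2 + 14*p - 16
(5) = -2*s^2 - 13*s/2 + 15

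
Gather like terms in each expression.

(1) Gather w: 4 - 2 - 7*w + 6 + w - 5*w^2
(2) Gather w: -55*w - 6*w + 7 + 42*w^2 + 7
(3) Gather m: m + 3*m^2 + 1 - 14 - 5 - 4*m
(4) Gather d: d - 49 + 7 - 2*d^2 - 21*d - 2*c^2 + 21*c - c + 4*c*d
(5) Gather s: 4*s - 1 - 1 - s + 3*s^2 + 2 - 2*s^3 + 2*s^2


(1) = -5*w^2 - 6*w + 8
(2) = 42*w^2 - 61*w + 14
(3) = 3*m^2 - 3*m - 18
(4) = -2*c^2 + 20*c - 2*d^2 + d*(4*c - 20) - 42
(5) = -2*s^3 + 5*s^2 + 3*s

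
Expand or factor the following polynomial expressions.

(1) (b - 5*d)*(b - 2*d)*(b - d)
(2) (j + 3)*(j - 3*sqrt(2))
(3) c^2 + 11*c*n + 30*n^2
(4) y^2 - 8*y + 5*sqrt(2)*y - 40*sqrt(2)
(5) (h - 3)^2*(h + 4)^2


(1) = b^3 - 8*b^2*d + 17*b*d^2 - 10*d^3
(2) = j^2 - 3*sqrt(2)*j + 3*j - 9*sqrt(2)
(3) = (c + 5*n)*(c + 6*n)
(4) = (y - 8)*(y + 5*sqrt(2))
(5) = h^4 + 2*h^3 - 23*h^2 - 24*h + 144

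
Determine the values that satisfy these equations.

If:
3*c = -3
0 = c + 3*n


Then:
c = -1
n = 1/3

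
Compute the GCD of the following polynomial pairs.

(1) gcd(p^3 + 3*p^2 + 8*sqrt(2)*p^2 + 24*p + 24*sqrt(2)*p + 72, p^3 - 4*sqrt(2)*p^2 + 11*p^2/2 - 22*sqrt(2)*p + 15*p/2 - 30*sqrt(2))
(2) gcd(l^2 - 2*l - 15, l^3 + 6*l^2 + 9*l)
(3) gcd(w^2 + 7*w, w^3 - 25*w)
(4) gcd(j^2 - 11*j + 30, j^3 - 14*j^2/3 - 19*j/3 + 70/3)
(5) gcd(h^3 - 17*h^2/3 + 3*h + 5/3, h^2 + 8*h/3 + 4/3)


(1) = gcd((p + 3)*(p + 2*sqrt(2))*(p + 6*sqrt(2)), (p + 5/2)*(p + 3)*(p - 4*sqrt(2))) = p + 3
(2) = gcd((l - 5)*(l + 3), l*(l + 3)^2) = l + 3
(3) = w
(4) = gcd((j - 6)*(j - 5), (j - 5)*(j - 2)*(j + 7/3)) = j - 5
(5) = 1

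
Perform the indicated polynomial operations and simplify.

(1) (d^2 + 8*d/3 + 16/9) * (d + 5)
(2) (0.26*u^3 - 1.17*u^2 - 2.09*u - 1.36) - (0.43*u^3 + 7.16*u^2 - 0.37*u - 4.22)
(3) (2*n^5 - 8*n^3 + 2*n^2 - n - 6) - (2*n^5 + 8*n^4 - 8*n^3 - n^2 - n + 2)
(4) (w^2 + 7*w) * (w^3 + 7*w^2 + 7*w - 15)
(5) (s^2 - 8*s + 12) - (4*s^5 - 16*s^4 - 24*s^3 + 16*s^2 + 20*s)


(1) = d^3 + 23*d^2/3 + 136*d/9 + 80/9
(2) = -0.17*u^3 - 8.33*u^2 - 1.72*u + 2.86
(3) = -8*n^4 + 3*n^2 - 8
(4) = w^5 + 14*w^4 + 56*w^3 + 34*w^2 - 105*w
(5) = -4*s^5 + 16*s^4 + 24*s^3 - 15*s^2 - 28*s + 12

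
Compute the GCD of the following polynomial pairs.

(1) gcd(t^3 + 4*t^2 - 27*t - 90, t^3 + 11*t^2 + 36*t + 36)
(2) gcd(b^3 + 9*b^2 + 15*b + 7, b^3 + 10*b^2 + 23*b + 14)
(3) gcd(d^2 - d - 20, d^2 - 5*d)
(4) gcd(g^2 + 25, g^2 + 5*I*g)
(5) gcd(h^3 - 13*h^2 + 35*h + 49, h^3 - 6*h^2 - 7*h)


(1) = gcd((t - 5)*(t + 3)*(t + 6), (t + 2)*(t + 3)*(t + 6)) = t^2 + 9*t + 18
(2) = gcd((b + 1)^2*(b + 7), (b + 1)*(b + 2)*(b + 7)) = b^2 + 8*b + 7
(3) = gcd((d - 5)*(d + 4), d*(d - 5)) = d - 5
(4) = g + 5*I
(5) = gcd((h - 7)^2*(h + 1), h*(h - 7)*(h + 1)) = h^2 - 6*h - 7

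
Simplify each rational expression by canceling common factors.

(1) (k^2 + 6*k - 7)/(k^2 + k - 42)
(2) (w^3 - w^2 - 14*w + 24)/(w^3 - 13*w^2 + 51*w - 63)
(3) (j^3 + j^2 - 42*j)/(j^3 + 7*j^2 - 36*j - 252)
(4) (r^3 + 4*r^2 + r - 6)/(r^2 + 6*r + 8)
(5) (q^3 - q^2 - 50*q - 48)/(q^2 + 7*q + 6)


(1) = (k - 1)/(k - 6)
(2) = (w^2 + 2*w - 8)/(w^2 - 10*w + 21)
(3) = j/(j + 6)
(4) = (r^2 + 2*r - 3)/(r + 4)
(5) = q - 8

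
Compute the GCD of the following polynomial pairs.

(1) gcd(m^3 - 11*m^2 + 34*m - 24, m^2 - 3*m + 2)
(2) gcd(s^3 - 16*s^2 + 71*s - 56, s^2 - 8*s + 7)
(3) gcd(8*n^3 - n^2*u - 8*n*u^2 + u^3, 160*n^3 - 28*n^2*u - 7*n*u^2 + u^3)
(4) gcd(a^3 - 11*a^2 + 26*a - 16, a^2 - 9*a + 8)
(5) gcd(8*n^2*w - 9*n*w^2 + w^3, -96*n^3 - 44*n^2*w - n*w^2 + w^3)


(1) = gcd((m - 6)*(m - 4)*(m - 1), (m - 2)*(m - 1)) = m - 1
(2) = gcd((s - 8)*(s - 7)*(s - 1), (s - 7)*(s - 1)) = s^2 - 8*s + 7
(3) = gcd((-8*n + u)*(-n + u)*(n + u), (-8*n + u)*(-4*n + u)*(5*n + u)) = -8*n + u
(4) = gcd((a - 8)*(a - 2)*(a - 1), (a - 8)*(a - 1)) = a^2 - 9*a + 8
(5) = -8*n + w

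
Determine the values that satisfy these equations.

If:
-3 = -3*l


Then:
l = 1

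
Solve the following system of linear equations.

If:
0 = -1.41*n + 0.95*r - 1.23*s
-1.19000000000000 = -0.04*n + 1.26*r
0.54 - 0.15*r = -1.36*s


Then:
n = -0.20
r = -0.95
s = -0.50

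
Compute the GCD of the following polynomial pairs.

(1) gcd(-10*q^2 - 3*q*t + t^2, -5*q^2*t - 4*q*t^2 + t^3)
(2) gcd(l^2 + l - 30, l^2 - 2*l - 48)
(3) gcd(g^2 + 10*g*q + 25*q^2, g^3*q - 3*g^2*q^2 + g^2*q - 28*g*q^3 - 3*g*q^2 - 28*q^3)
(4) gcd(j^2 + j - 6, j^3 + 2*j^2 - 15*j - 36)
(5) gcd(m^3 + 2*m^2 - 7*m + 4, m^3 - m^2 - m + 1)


(1) = 5*q - t
(2) = gcd((l - 5)*(l + 6), (l - 8)*(l + 6)) = l + 6
(3) = gcd((g + 5*q)^2, (g - 7*q)*(g + 4*q)*(g*q + q)) = 1
(4) = gcd((j - 2)*(j + 3), (j - 4)*(j + 3)^2) = j + 3
(5) = gcd((m - 1)^2*(m + 4), (m - 1)^2*(m + 1)) = m^2 - 2*m + 1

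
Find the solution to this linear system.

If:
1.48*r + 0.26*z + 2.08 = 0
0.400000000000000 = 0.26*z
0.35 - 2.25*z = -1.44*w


Then:
r = -1.68
w = 2.16
z = 1.54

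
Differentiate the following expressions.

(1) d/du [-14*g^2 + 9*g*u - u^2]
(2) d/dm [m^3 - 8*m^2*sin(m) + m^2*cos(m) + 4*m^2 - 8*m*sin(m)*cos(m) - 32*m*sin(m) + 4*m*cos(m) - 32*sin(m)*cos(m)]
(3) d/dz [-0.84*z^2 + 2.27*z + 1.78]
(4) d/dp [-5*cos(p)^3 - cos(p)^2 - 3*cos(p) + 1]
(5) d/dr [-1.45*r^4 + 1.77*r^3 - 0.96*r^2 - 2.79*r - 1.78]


(1) = 9*g - 2*u
(2) = -m^2*sin(m) - 8*m^2*cos(m) + 3*m^2 - 20*m*sin(m) - 30*m*cos(m) - 8*m*cos(2*m) + 8*m - 32*sin(m) - 4*sin(2*m) + 4*cos(m) - 32*cos(2*m)
(3) = 2.27 - 1.68*z
(4) = (15*cos(p)^2 + 2*cos(p) + 3)*sin(p)
(5) = -5.8*r^3 + 5.31*r^2 - 1.92*r - 2.79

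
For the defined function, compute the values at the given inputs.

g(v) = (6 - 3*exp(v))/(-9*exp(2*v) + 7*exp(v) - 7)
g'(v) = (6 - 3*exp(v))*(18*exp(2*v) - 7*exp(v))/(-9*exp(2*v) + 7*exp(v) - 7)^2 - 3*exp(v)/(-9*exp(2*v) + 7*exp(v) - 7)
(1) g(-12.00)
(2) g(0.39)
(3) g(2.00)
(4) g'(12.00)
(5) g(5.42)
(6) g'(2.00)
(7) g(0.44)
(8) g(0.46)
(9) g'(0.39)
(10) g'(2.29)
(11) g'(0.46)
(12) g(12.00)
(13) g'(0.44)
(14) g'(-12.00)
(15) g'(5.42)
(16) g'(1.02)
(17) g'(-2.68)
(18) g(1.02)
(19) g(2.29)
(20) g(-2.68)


(1) = -0.86
(2) = -0.10
(3) = 0.04
(4) = -0.00
(5) = 0.00
(6) = -0.03
(7) = -0.08
(8) = -0.07
(9) = 0.44
(10) = -0.02
(11) = 0.38
(12) = 0.00
(13) = 0.40
(14) = -0.00
(15) = -0.00
(16) = 0.06
(17) = -0.02
(18) = 0.04
(19) = 0.03
(20) = -0.88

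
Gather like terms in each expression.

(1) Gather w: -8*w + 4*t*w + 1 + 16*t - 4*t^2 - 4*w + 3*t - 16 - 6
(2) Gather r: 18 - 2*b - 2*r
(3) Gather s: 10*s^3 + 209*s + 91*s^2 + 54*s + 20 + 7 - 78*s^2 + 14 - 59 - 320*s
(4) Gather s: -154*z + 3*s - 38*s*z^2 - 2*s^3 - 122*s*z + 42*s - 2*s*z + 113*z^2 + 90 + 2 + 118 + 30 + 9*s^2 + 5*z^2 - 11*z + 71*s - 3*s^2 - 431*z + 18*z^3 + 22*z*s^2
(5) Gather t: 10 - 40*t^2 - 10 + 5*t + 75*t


(1) = -4*t^2 + 19*t + w*(4*t - 12) - 21
(2) = -2*b - 2*r + 18
(3) = 10*s^3 + 13*s^2 - 57*s - 18
(4) = -2*s^3 + s^2*(22*z + 6) + s*(-38*z^2 - 124*z + 116) + 18*z^3 + 118*z^2 - 596*z + 240
(5) = -40*t^2 + 80*t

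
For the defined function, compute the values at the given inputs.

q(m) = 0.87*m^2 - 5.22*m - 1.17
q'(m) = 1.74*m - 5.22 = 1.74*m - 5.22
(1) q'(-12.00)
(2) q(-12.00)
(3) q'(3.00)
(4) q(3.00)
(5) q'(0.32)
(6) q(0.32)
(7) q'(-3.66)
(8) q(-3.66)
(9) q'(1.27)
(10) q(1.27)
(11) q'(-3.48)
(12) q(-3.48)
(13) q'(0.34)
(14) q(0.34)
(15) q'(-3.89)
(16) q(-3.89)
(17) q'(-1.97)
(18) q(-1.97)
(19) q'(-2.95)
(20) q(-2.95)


(1) = -26.10
(2) = 186.75
(3) = 0.00
(4) = -9.00
(5) = -4.66
(6) = -2.75
(7) = -11.59
(8) = 29.59
(9) = -3.01
(10) = -6.40
(11) = -11.28
(12) = 27.53
(13) = -4.63
(14) = -2.84
(15) = -11.99
(16) = 32.30
(17) = -8.65
(18) = 12.49
(19) = -10.35
(20) = 21.80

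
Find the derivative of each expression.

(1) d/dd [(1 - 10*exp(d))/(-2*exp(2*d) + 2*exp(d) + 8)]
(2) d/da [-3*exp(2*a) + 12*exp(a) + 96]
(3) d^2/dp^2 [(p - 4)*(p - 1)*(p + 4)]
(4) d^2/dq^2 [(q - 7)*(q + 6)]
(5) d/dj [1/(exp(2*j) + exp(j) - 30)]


(1) = (-(2*exp(d) - 1)*(10*exp(d) - 1) + 10*exp(2*d) - 10*exp(d) - 40)*exp(d)/(2*(-exp(2*d) + exp(d) + 4)^2)
(2) = 6*(2 - exp(a))*exp(a)
(3) = 6*p - 2
(4) = 2
(5) = (-2*exp(j) - 1)*exp(j)/(exp(2*j) + exp(j) - 30)^2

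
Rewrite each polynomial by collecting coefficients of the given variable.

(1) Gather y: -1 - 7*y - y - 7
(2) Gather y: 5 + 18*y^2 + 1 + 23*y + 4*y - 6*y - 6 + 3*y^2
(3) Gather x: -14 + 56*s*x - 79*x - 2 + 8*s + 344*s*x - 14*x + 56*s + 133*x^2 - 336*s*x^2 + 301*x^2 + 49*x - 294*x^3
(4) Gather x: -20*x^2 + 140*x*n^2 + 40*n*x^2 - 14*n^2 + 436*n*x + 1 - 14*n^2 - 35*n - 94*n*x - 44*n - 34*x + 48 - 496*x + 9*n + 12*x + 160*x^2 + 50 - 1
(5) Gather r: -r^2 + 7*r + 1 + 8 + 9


(1) = -8*y - 8
(2) = 21*y^2 + 21*y
(3) = 64*s - 294*x^3 + x^2*(434 - 336*s) + x*(400*s - 44) - 16
(4) = -28*n^2 - 70*n + x^2*(40*n + 140) + x*(140*n^2 + 342*n - 518) + 98
(5) = -r^2 + 7*r + 18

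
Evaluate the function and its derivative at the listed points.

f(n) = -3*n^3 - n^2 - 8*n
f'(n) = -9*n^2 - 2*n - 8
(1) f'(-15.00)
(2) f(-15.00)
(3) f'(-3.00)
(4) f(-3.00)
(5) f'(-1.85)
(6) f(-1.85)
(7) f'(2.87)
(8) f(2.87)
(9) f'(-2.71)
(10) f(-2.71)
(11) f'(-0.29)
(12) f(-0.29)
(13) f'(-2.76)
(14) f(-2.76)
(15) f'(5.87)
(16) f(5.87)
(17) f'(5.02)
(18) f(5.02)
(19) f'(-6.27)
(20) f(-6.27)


(1) = -2003.00
(2) = 10020.00
(3) = -83.00
(4) = 96.00
(5) = -35.10
(6) = 30.37
(7) = -87.87
(8) = -102.12
(9) = -68.68
(10) = 74.04
(11) = -8.18
(12) = 2.31
(13) = -71.04
(14) = 77.54
(15) = -329.85
(16) = -688.20
(17) = -244.84
(18) = -444.88
(19) = -349.28
(20) = 750.32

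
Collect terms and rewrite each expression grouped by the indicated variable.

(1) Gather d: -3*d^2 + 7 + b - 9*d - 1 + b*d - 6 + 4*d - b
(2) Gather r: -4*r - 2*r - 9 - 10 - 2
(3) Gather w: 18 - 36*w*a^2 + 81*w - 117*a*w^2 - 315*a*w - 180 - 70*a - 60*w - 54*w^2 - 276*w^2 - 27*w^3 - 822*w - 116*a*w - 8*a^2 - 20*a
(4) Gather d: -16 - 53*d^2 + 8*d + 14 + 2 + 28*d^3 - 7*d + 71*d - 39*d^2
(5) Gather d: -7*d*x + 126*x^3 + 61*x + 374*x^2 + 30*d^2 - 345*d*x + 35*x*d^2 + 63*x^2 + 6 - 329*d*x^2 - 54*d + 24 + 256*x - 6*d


(1) = -3*d^2 + d*(b - 5)
(2) = -6*r - 21
(3) = -8*a^2 - 90*a - 27*w^3 + w^2*(-117*a - 330) + w*(-36*a^2 - 431*a - 801) - 162
(4) = 28*d^3 - 92*d^2 + 72*d
(5) = d^2*(35*x + 30) + d*(-329*x^2 - 352*x - 60) + 126*x^3 + 437*x^2 + 317*x + 30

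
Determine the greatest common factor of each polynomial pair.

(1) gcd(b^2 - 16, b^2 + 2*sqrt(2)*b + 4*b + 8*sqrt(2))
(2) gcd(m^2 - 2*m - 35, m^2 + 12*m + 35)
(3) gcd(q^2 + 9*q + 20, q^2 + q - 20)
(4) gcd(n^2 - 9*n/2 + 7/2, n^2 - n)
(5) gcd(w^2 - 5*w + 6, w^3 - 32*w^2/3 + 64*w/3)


(1) = gcd((b - 4)*(b + 4), (b + 4)*(b + 2*sqrt(2))) = b + 4
(2) = m + 5
(3) = q + 5
(4) = gcd((n - 7/2)*(n - 1), n*(n - 1)) = n - 1
(5) = 1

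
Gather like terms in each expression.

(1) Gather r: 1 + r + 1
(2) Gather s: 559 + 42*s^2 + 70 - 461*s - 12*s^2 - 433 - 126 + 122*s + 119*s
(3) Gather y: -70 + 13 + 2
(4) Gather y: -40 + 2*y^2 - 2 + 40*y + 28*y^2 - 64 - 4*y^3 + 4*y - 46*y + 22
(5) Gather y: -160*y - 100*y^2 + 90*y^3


(1) = r + 2
(2) = 30*s^2 - 220*s + 70
(3) = -55
(4) = -4*y^3 + 30*y^2 - 2*y - 84
(5) = 90*y^3 - 100*y^2 - 160*y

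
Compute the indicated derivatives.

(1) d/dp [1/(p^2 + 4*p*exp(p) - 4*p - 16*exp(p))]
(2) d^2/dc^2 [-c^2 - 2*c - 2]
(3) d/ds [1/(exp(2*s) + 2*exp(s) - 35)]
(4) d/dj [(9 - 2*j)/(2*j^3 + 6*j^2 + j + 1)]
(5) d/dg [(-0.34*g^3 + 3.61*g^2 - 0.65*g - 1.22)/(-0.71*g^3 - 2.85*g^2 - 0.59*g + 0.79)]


(1) = 2*(-2*p*exp(p) - p + 6*exp(p) + 2)/(p^2 + 4*p*exp(p) - 4*p - 16*exp(p))^2
(2) = -2
(3) = -2*(exp(s) + 1)*exp(s)/(exp(2*s) + 2*exp(s) - 35)^2
(4) = (-4*j^3 - 12*j^2 - 2*j + (2*j - 9)*(6*j^2 + 12*j + 1) - 2)/(2*j^3 + 6*j^2 + j + 1)^2
(5) = (3.5321*g^4 - 0.5218*g^3 - 7.3868*g^2 - 1.2502*g - 1.2333)/(0.5041*g^6 + 4.047*g^5 + 8.9603*g^4 + 2.2412*g^3 - 4.1549*g^2 - 0.9322*g + 0.6241)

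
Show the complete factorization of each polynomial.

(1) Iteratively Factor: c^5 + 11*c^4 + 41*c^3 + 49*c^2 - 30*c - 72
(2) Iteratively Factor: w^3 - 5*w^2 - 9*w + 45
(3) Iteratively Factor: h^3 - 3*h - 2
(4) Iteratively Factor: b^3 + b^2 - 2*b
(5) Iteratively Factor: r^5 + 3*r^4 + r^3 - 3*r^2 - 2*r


(1) = (c + 2)*(c^4 + 9*c^3 + 23*c^2 + 3*c - 36) = (c + 2)*(c + 4)*(c^3 + 5*c^2 + 3*c - 9) = (c + 2)*(c + 3)*(c + 4)*(c^2 + 2*c - 3) = (c - 1)*(c + 2)*(c + 3)*(c + 4)*(c + 3)
(2) = (w - 3)*(w^2 - 2*w - 15) = (w - 5)*(w - 3)*(w + 3)
(3) = (h + 1)*(h^2 - h - 2) = (h + 1)^2*(h - 2)
(4) = (b - 1)*(b^2 + 2*b) = b*(b - 1)*(b + 2)
(5) = (r)*(r^4 + 3*r^3 + r^2 - 3*r - 2) = r*(r + 1)*(r^3 + 2*r^2 - r - 2) = r*(r + 1)*(r + 2)*(r^2 - 1) = r*(r + 1)^2*(r + 2)*(r - 1)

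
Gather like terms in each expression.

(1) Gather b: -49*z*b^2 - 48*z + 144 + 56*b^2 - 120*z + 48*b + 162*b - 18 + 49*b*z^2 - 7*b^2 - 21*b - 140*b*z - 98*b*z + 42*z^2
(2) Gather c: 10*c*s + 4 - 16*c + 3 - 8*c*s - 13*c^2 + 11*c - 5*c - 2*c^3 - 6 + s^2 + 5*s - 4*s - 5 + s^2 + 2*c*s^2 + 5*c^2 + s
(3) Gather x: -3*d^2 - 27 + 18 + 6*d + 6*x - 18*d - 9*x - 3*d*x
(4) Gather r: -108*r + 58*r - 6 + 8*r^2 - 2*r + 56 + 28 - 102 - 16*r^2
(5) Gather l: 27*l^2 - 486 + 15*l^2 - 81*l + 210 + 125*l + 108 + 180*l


(1) = b^2*(49 - 49*z) + b*(49*z^2 - 238*z + 189) + 42*z^2 - 168*z + 126
(2) = -2*c^3 - 8*c^2 + c*(2*s^2 + 2*s - 10) + 2*s^2 + 2*s - 4
(3) = -3*d^2 - 12*d + x*(-3*d - 3) - 9
(4) = -8*r^2 - 52*r - 24
(5) = 42*l^2 + 224*l - 168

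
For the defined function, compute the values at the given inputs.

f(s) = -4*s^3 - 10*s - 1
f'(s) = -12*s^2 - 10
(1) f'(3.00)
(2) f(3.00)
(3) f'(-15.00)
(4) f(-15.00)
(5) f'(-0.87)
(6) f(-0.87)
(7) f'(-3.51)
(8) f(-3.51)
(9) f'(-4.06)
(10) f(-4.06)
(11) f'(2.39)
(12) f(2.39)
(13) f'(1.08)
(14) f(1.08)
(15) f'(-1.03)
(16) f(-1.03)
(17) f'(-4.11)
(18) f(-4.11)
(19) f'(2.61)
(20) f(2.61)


(1) = -118.00
(2) = -139.00
(3) = -2710.00
(4) = 13649.00
(5) = -19.08
(6) = 10.33
(7) = -157.84
(8) = 207.07
(9) = -207.80
(10) = 307.29
(11) = -78.55
(12) = -79.51
(13) = -24.00
(14) = -16.84
(15) = -22.73
(16) = 13.67
(17) = -212.71
(18) = 317.81
(19) = -91.75
(20) = -98.22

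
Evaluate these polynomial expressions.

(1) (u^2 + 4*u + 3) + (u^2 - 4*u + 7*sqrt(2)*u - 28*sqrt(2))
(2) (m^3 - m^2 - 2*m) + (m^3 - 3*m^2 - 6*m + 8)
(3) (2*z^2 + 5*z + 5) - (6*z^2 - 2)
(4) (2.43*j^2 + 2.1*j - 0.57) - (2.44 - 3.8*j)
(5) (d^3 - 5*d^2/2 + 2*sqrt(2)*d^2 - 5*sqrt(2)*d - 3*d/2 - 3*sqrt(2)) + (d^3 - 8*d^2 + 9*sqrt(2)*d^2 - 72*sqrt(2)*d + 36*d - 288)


(1) = 2*u^2 + 7*sqrt(2)*u - 28*sqrt(2) + 3
(2) = 2*m^3 - 4*m^2 - 8*m + 8
(3) = -4*z^2 + 5*z + 7
(4) = 2.43*j^2 + 5.9*j - 3.01
(5) = 2*d^3 - 21*d^2/2 + 11*sqrt(2)*d^2 - 77*sqrt(2)*d + 69*d/2 - 288 - 3*sqrt(2)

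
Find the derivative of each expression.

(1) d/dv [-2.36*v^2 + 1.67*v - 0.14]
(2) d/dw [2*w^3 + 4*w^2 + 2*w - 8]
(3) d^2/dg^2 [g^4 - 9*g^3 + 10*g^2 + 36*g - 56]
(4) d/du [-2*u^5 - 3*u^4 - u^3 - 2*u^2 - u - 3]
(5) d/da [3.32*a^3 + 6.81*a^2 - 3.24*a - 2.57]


(1) = 1.67 - 4.72*v
(2) = 6*w^2 + 8*w + 2
(3) = 12*g^2 - 54*g + 20
(4) = -10*u^4 - 12*u^3 - 3*u^2 - 4*u - 1
(5) = 9.96*a^2 + 13.62*a - 3.24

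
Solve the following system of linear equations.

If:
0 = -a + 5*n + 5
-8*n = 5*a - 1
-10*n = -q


Then:
a = 15/11
n = -8/11
q = -80/11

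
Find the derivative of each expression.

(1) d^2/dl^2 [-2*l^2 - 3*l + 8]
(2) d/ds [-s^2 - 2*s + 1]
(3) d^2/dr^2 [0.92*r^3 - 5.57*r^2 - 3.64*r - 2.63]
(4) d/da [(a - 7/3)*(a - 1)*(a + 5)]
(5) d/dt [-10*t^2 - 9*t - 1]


(1) = -4
(2) = -2*s - 2
(3) = 5.52*r - 11.14
(4) = 3*a^2 + 10*a/3 - 43/3
(5) = -20*t - 9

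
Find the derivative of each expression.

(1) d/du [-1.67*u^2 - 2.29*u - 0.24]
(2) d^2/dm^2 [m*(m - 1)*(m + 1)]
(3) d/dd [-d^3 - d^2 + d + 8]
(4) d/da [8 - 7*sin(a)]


(1) = -3.34*u - 2.29
(2) = 6*m
(3) = -3*d^2 - 2*d + 1
(4) = -7*cos(a)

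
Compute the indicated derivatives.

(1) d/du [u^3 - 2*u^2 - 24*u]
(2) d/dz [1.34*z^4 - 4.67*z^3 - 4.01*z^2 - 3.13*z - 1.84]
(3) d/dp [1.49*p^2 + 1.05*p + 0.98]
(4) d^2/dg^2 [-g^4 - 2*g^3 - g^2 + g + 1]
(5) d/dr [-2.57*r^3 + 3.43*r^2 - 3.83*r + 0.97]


(1) = 3*u^2 - 4*u - 24
(2) = 5.36*z^3 - 14.01*z^2 - 8.02*z - 3.13
(3) = 2.98*p + 1.05
(4) = -12*g^2 - 12*g - 2
(5) = -7.71*r^2 + 6.86*r - 3.83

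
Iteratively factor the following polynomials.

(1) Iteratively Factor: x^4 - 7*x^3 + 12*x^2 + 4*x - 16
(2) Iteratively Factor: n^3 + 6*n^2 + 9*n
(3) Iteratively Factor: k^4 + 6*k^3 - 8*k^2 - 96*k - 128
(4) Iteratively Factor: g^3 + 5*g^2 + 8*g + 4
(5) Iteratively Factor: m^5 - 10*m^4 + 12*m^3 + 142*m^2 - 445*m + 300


(1) = (x - 2)*(x^3 - 5*x^2 + 2*x + 8) = (x - 4)*(x - 2)*(x^2 - x - 2) = (x - 4)*(x - 2)^2*(x + 1)
(2) = (n + 3)*(n^2 + 3*n) = (n + 3)^2*(n)
(3) = (k - 4)*(k^3 + 10*k^2 + 32*k + 32) = (k - 4)*(k + 4)*(k^2 + 6*k + 8) = (k - 4)*(k + 4)^2*(k + 2)
(4) = (g + 1)*(g^2 + 4*g + 4) = (g + 1)*(g + 2)*(g + 2)
(5) = (m - 3)*(m^4 - 7*m^3 - 9*m^2 + 115*m - 100) = (m - 5)*(m - 3)*(m^3 - 2*m^2 - 19*m + 20) = (m - 5)*(m - 3)*(m + 4)*(m^2 - 6*m + 5) = (m - 5)^2*(m - 3)*(m + 4)*(m - 1)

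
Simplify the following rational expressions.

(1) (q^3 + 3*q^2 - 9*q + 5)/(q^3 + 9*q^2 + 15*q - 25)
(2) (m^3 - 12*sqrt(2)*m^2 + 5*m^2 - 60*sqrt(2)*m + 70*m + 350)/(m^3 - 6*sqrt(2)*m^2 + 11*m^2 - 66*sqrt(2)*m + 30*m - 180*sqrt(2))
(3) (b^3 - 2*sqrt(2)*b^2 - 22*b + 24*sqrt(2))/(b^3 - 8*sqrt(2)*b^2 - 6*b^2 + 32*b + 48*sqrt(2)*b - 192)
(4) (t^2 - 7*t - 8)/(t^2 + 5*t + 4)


(1) = (q - 1)/(q + 5)
(2) = (m^2 - 12*sqrt(2)*m + 70)/(m^2 + m*(6 - 6*sqrt(2)) - 36*sqrt(2))
(3) = (b^2 + 2*sqrt(2)*b - 6)/(b^2 + b*(-6 - 4*sqrt(2)) + 24*sqrt(2))
(4) = (t - 8)/(t + 4)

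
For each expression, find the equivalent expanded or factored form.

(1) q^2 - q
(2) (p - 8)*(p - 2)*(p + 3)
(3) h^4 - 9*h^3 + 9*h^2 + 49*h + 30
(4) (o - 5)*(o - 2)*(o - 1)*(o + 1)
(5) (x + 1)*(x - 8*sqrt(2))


(1) = q*(q - 1)
(2) = p^3 - 7*p^2 - 14*p + 48
(3) = (h - 6)*(h - 5)*(h + 1)^2
(4) = o^4 - 7*o^3 + 9*o^2 + 7*o - 10
(5) = x^2 - 8*sqrt(2)*x + x - 8*sqrt(2)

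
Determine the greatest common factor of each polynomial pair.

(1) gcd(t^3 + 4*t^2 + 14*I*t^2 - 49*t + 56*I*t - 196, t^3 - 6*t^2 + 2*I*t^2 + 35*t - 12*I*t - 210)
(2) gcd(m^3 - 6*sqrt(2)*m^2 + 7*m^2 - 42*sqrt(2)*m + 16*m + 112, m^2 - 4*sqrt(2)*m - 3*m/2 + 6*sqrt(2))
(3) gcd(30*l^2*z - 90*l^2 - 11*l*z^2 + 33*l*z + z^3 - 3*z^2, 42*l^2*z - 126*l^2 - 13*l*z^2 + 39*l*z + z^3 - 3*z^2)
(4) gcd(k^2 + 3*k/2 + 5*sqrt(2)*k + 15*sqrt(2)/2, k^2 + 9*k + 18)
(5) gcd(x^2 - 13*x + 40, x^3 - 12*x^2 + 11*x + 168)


(1) = t + 7*I
(2) = gcd((m + 7)*(m - 4*sqrt(2))*(m - 2*sqrt(2)), (m - 3/2)*(m - 4*sqrt(2))) = m - 4*sqrt(2)
(3) = -6*l*z + 18*l + z^2 - 3*z
(4) = gcd((k + 3/2)*(k + 5*sqrt(2)), (k + 3)*(k + 6)) = 1
(5) = x - 8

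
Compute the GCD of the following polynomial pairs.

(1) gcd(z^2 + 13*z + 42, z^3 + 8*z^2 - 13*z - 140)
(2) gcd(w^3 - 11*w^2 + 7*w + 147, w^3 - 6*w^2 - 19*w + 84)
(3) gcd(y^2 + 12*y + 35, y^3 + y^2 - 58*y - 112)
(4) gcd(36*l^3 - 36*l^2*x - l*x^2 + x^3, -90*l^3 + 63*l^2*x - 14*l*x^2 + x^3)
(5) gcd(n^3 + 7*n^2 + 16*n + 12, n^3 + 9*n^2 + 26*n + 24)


(1) = gcd((z + 6)*(z + 7), (z - 4)*(z + 5)*(z + 7)) = z + 7
(2) = gcd((w - 7)^2*(w + 3), (w - 7)*(w - 3)*(w + 4)) = w - 7
(3) = gcd((y + 5)*(y + 7), (y - 8)*(y + 2)*(y + 7)) = y + 7
(4) = -6*l + x
(5) = n^2 + 5*n + 6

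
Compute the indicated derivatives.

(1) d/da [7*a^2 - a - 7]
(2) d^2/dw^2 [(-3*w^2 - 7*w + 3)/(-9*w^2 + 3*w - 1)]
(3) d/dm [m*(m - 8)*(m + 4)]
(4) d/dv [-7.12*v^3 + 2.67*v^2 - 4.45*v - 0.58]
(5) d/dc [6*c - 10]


(1) = 14*a - 1
(2) = 12*(108*w^3 - 135*w^2 + 9*w + 4)/(729*w^6 - 729*w^5 + 486*w^4 - 189*w^3 + 54*w^2 - 9*w + 1)
(3) = 3*m^2 - 8*m - 32
(4) = -21.36*v^2 + 5.34*v - 4.45
(5) = 6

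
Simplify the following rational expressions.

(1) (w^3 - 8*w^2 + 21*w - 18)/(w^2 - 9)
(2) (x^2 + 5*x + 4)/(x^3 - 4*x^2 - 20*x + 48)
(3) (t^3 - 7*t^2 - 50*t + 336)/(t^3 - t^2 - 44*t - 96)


(1) = (w^2 - 5*w + 6)/(w + 3)
(2) = (x + 1)/(x^2 - 8*x + 12)
(3) = (t^2 + t - 42)/(t^2 + 7*t + 12)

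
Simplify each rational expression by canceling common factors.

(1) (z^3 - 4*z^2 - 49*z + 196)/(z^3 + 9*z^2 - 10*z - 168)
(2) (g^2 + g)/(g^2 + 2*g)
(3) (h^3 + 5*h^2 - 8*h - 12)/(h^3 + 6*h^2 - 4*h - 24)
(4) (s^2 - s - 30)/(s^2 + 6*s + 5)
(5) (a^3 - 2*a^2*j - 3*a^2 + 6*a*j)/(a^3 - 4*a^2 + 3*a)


(1) = (z - 7)/(z + 6)
(2) = (g + 1)/(g + 2)
(3) = (h + 1)/(h + 2)
(4) = (s - 6)/(s + 1)
(5) = (a - 2*j)/(a - 1)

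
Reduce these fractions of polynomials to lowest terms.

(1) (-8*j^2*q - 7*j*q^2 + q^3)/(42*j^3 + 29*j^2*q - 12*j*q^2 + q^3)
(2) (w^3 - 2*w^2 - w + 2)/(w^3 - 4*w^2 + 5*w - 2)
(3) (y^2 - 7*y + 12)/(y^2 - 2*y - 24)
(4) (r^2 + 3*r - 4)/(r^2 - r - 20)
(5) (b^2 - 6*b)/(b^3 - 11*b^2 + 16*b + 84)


(1) = (-8*j*q + q^2)/(42*j^2 - 13*j*q + q^2)
(2) = (w + 1)/(w - 1)
(3) = (y^2 - 7*y + 12)/(y^2 - 2*y - 24)
(4) = (r - 1)/(r - 5)
(5) = b/(b^2 - 5*b - 14)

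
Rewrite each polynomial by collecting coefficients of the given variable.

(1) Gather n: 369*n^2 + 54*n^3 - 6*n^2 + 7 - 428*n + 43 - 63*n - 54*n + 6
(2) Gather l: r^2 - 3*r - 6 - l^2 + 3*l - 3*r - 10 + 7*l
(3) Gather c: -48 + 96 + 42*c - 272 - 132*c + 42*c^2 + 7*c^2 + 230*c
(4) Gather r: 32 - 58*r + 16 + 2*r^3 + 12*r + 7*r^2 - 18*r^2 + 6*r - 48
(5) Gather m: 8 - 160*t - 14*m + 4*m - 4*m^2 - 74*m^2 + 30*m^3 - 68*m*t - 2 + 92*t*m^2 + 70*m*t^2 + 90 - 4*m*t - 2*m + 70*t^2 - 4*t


(1) = 54*n^3 + 363*n^2 - 545*n + 56
(2) = -l^2 + 10*l + r^2 - 6*r - 16
(3) = 49*c^2 + 140*c - 224
(4) = 2*r^3 - 11*r^2 - 40*r
(5) = 30*m^3 + m^2*(92*t - 78) + m*(70*t^2 - 72*t - 12) + 70*t^2 - 164*t + 96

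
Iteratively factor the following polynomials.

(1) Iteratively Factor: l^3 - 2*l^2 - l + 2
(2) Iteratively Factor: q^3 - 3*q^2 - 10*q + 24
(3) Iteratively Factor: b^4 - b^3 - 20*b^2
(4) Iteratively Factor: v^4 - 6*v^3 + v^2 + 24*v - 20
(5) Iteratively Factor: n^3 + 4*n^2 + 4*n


(1) = (l - 1)*(l^2 - l - 2) = (l - 1)*(l + 1)*(l - 2)
(2) = (q - 2)*(q^2 - q - 12) = (q - 2)*(q + 3)*(q - 4)
(3) = (b + 4)*(b^3 - 5*b^2) = b*(b + 4)*(b^2 - 5*b) = b^2*(b + 4)*(b - 5)
(4) = (v - 5)*(v^3 - v^2 - 4*v + 4) = (v - 5)*(v + 2)*(v^2 - 3*v + 2) = (v - 5)*(v - 2)*(v + 2)*(v - 1)
(5) = (n + 2)*(n^2 + 2*n) = n*(n + 2)*(n + 2)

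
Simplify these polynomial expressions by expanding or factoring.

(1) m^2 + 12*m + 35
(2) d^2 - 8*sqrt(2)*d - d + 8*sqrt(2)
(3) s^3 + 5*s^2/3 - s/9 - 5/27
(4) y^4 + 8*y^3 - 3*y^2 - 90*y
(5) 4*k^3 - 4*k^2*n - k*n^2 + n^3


(1) = (m + 5)*(m + 7)
(2) = (d - 1)*(d - 8*sqrt(2))
(3) = (s - 1/3)*(s + 1/3)*(s + 5/3)
(4) = y*(y - 3)*(y + 5)*(y + 6)
(5) = (-2*k + n)*(-k + n)*(2*k + n)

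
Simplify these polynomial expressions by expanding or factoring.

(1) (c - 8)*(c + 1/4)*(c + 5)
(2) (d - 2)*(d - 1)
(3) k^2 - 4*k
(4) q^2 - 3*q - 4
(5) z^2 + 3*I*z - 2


(1) = c^3 - 11*c^2/4 - 163*c/4 - 10
(2) = d^2 - 3*d + 2
(3) = k*(k - 4)
(4) = (q - 4)*(q + 1)
(5) = (z + I)*(z + 2*I)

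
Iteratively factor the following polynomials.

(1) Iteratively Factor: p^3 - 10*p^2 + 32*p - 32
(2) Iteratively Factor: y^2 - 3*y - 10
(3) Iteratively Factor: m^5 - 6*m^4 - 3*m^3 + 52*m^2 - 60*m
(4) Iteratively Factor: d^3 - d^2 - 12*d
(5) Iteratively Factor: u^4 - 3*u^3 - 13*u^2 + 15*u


(1) = (p - 4)*(p^2 - 6*p + 8) = (p - 4)^2*(p - 2)
(2) = (y - 5)*(y + 2)
(3) = (m)*(m^4 - 6*m^3 - 3*m^2 + 52*m - 60) = m*(m - 2)*(m^3 - 4*m^2 - 11*m + 30) = m*(m - 5)*(m - 2)*(m^2 + m - 6) = m*(m - 5)*(m - 2)*(m + 3)*(m - 2)
(4) = (d)*(d^2 - d - 12) = d*(d + 3)*(d - 4)
(5) = (u)*(u^3 - 3*u^2 - 13*u + 15) = u*(u + 3)*(u^2 - 6*u + 5) = u*(u - 5)*(u + 3)*(u - 1)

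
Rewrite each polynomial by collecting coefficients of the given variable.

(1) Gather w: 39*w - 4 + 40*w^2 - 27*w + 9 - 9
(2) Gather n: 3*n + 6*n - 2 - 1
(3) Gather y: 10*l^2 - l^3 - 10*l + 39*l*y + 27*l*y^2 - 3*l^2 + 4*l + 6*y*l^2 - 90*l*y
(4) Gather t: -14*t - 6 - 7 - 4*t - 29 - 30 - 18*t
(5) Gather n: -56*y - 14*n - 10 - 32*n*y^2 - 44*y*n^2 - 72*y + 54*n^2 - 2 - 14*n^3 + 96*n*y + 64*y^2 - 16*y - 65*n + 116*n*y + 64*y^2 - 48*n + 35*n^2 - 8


(1) = 40*w^2 + 12*w - 4
(2) = 9*n - 3
(3) = -l^3 + 7*l^2 + 27*l*y^2 - 6*l + y*(6*l^2 - 51*l)
(4) = -36*t - 72
(5) = -14*n^3 + n^2*(89 - 44*y) + n*(-32*y^2 + 212*y - 127) + 128*y^2 - 144*y - 20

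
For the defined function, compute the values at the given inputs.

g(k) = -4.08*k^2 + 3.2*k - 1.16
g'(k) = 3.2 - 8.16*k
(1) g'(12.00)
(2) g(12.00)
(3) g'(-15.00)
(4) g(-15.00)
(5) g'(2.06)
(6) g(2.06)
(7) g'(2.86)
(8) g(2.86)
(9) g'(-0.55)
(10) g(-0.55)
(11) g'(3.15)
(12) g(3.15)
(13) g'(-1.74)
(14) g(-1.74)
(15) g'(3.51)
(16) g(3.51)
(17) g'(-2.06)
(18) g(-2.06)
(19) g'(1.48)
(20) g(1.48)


(1) = -94.72
(2) = -550.28
(3) = 125.60
(4) = -967.16
(5) = -13.61
(6) = -11.88
(7) = -20.14
(8) = -25.38
(9) = 7.69
(10) = -4.15
(11) = -22.50
(12) = -31.56
(13) = 17.40
(14) = -19.08
(15) = -25.44
(16) = -40.19
(17) = 20.01
(18) = -25.07
(19) = -8.88
(20) = -5.36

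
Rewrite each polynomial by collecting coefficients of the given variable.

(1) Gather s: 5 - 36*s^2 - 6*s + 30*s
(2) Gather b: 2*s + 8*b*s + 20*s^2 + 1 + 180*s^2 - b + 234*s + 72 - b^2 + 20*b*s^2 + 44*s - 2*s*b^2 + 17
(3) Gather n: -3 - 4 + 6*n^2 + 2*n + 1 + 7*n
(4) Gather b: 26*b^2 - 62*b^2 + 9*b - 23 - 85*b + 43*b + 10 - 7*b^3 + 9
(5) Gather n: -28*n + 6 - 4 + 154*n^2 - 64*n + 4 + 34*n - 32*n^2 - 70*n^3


(1) = -36*s^2 + 24*s + 5
(2) = b^2*(-2*s - 1) + b*(20*s^2 + 8*s - 1) + 200*s^2 + 280*s + 90
(3) = 6*n^2 + 9*n - 6
(4) = -7*b^3 - 36*b^2 - 33*b - 4
(5) = -70*n^3 + 122*n^2 - 58*n + 6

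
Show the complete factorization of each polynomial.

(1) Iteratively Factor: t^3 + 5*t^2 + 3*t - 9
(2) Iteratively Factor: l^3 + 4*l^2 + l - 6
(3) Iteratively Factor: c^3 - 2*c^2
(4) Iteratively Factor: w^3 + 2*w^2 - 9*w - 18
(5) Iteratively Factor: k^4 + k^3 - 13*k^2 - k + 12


(1) = (t - 1)*(t^2 + 6*t + 9) = (t - 1)*(t + 3)*(t + 3)
(2) = (l - 1)*(l^2 + 5*l + 6) = (l - 1)*(l + 3)*(l + 2)
(3) = (c - 2)*(c^2) = c*(c - 2)*(c)
(4) = (w + 2)*(w^2 - 9) = (w + 2)*(w + 3)*(w - 3)
(5) = (k - 1)*(k^3 + 2*k^2 - 11*k - 12) = (k - 1)*(k + 4)*(k^2 - 2*k - 3) = (k - 1)*(k + 1)*(k + 4)*(k - 3)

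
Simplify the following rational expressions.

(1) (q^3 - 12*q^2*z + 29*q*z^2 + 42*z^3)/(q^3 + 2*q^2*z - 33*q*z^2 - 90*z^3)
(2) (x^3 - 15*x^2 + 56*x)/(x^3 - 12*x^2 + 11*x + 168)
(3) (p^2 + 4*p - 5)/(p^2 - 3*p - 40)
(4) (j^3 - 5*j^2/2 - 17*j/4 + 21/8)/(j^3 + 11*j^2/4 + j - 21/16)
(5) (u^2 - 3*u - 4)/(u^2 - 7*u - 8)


(1) = (q^2 - 6*q*z - 7*z^2)/(q^2 + 8*q*z + 15*z^2)
(2) = x/(x + 3)
(3) = (p - 1)/(p - 8)
(4) = (4*j - 14)/(4*j + 7)
(5) = (u - 4)/(u - 8)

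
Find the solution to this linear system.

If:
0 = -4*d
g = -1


Then:
d = 0
g = -1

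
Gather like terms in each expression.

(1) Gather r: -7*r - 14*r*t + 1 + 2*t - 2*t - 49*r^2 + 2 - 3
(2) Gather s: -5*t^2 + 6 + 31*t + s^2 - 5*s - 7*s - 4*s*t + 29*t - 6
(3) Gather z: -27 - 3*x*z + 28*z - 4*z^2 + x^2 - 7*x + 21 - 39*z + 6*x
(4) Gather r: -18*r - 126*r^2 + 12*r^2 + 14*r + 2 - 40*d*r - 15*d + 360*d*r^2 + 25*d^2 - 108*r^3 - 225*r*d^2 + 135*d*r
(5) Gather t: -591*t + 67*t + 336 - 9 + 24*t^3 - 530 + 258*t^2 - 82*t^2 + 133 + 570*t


(1) = -49*r^2 + r*(-14*t - 7)
(2) = s^2 + s*(-4*t - 12) - 5*t^2 + 60*t
(3) = x^2 - x - 4*z^2 + z*(-3*x - 11) - 6
(4) = 25*d^2 - 15*d - 108*r^3 + r^2*(360*d - 114) + r*(-225*d^2 + 95*d - 4) + 2
(5) = 24*t^3 + 176*t^2 + 46*t - 70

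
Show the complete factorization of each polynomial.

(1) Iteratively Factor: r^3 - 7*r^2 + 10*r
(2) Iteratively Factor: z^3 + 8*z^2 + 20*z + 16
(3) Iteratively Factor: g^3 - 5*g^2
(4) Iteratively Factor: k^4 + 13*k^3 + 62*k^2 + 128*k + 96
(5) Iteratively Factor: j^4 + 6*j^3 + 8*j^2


(1) = (r - 2)*(r^2 - 5*r) = (r - 5)*(r - 2)*(r)
(2) = (z + 2)*(z^2 + 6*z + 8) = (z + 2)*(z + 4)*(z + 2)
(3) = (g)*(g^2 - 5*g) = g*(g - 5)*(g)
(4) = (k + 4)*(k^3 + 9*k^2 + 26*k + 24) = (k + 2)*(k + 4)*(k^2 + 7*k + 12) = (k + 2)*(k + 3)*(k + 4)*(k + 4)
(5) = (j)*(j^3 + 6*j^2 + 8*j) = j^2*(j^2 + 6*j + 8) = j^2*(j + 2)*(j + 4)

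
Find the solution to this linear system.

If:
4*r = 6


Then:
r = 3/2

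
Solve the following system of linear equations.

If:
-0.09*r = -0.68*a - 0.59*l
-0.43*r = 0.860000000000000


Then:
a = -0.867647058823529*l - 0.264705882352941
r = -2.00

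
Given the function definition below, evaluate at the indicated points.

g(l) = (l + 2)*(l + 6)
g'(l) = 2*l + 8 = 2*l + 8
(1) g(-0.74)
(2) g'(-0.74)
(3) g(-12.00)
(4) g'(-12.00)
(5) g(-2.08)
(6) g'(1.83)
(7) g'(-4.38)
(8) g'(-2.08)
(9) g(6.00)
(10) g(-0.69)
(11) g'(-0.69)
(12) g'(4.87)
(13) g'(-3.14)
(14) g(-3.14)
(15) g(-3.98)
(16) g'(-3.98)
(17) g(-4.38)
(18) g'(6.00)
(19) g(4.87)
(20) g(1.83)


(1) = 6.63
(2) = 6.52
(3) = 60.00
(4) = -16.00
(5) = -0.31
(6) = 11.66
(7) = -0.76
(8) = 3.84
(9) = 96.00
(10) = 6.96
(11) = 6.62
(12) = 17.74
(13) = 1.72
(14) = -3.26
(15) = -4.00
(16) = 0.04
(17) = -3.86
(18) = 20.00
(19) = 74.68
(20) = 29.99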